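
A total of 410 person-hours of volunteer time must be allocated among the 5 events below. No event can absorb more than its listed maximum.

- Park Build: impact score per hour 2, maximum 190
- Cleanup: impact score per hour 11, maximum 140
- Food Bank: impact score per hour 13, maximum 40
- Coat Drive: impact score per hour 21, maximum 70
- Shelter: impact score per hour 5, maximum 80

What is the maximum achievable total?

4090

Order the events by impact score per hour: Coat Drive 21 > Food Bank 13 > Cleanup 11 > Shelter 5 > Park Build 2.
Coat Drive takes 70 to reach its cap of 70 — 340 left.
Food Bank takes 40 to reach its cap of 40 — 300 left.
Cleanup takes 140 to reach its cap of 140 — 160 left.
Give Shelter 80 to hit its cap of 80 — 80 left.
Only 80 left; Park Build takes them to reach 80.
Total = 2×80 + 11×140 + 13×40 + 21×70 + 5×80 = 4090.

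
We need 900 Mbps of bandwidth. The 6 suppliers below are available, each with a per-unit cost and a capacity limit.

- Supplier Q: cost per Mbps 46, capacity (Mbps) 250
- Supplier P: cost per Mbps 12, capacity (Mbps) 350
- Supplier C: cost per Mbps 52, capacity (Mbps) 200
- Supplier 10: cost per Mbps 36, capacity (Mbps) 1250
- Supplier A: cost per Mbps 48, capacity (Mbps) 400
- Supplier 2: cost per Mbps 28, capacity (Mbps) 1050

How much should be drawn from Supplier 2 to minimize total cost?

Cheapest first:
Take 350 from Supplier P at 12 — need 550 more.
Supplier 2 (28): take the remaining 550 — done.
Supplier 10, Supplier Q, Supplier A, Supplier C: unused.

550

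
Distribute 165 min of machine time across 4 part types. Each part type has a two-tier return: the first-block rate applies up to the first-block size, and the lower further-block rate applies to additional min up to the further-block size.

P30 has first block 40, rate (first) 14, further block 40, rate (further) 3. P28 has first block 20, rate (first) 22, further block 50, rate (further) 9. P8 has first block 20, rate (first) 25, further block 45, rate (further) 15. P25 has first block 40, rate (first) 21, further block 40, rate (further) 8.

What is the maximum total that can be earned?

3015

Rank every tier by rate: P8/first 25 > P28/first 22 > P25/first 21 > P8/second 15 > P30/first 14 > P28/second 9 > P25/second 8 > P30/second 3.
P8 first at 25: fill all 20 ; 145 left.
P28/first (22): +20 ; 125 left.
Fill P25 first block (40 at 21) ; 85 left.
P8/second (15): +45 ; 40 left.
P30 first at 14: fill all 40 ; 0 left.
Total = 25×20 + 22×20 + 21×40 + 15×45 + 14×40 = 3015.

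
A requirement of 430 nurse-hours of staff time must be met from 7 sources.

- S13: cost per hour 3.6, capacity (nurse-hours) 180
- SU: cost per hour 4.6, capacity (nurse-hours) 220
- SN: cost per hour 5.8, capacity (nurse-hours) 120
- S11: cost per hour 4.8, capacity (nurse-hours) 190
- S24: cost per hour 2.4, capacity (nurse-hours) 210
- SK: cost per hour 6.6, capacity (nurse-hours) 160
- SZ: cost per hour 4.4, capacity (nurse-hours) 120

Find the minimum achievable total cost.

Fill from the cheapest source first.
Take 210 from S24 at 2.4 — need 220 more.
S13 (3.6): use full 180 — 40 nurse-hours to go.
SZ at 4.4: take 40 of its 120 — requirement met.
SU, S11, SN, SK: unused.
Cost = 210×2.4 + 180×3.6 + 40×4.4 = 1328.

1328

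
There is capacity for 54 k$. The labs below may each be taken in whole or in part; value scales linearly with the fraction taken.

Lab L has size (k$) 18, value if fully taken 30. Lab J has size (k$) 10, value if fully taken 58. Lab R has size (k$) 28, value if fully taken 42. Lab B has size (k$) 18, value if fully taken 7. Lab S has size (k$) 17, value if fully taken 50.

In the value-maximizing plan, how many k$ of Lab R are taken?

Rank by value-to-size ratio: Lab J 58/10≈5.8, Lab S 50/17≈2.94, Lab L 30/18≈1.67, Lab R 42/28≈1.5, Lab B 7/18≈0.389.
All 10 k$ of Lab J fit (value 58) ; 44 remain.
Lab S: take in full, 17 k$ for value 50 ; 27 left.
All 18 k$ of Lab L fit (value 30) ; 9 remain.
Only 9 k$ remain; take 9/28 of Lab R for value 42×9/28 = 13.5.

9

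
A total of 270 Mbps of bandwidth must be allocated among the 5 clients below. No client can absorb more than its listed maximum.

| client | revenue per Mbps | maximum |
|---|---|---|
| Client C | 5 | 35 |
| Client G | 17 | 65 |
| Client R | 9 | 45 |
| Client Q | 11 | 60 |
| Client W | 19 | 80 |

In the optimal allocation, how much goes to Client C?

20

Rank by revenue per Mbps: Client W 19 > Client G 17 > Client Q 11 > Client R 9 > Client C 5.
Give Client W 80 to hit its cap of 80 → 190 left.
Give Client G 65 to hit its cap of 65 → 125 left.
Client Q: +60 to 60 (cap) → 65 left.
Client R takes 45 to reach its cap of 45 → 20 left.
Client C has room for 35 but only 20 remain, so it gets 20.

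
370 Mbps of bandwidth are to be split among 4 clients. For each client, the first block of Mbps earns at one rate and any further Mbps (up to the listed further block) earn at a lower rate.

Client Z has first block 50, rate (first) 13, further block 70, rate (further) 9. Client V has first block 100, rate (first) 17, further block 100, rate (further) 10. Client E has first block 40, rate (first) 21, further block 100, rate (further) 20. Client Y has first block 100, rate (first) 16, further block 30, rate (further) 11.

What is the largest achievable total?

6530

Rank every tier by rate: Client E/tier1 21 > Client E/tier2 20 > Client V/tier1 17 > Client Y/tier1 16 > Client Z/tier1 13 > Client Y/tier2 11 > Client V/tier2 10 > Client Z/tier2 9.
Client E/tier1 (21): +40 ; 330 left.
Fill Client E tier2 block (100 at 20) ; 230 left.
Fill Client V tier1 block (100 at 17) ; 130 left.
Client Y tier1 at 16: fill all 100 ; 30 left.
Client Z tier1 at 13: only 30 left, fill 30.
Total = 21×40 + 20×100 + 17×100 + 16×100 + 13×30 = 6530.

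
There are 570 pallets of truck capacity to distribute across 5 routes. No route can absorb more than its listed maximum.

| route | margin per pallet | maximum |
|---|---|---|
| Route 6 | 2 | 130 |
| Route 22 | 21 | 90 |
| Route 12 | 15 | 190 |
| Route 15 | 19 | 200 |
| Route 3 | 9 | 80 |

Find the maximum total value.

9280

Order the routes by margin per pallet: Route 22 21 > Route 15 19 > Route 12 15 > Route 3 9 > Route 6 2.
Route 22: +90 to 90 (cap) — 480 left.
Give Route 15 200 to hit its cap of 200 — 280 left.
Route 12 takes 190 to reach its cap of 190 — 90 left.
Route 3: +80 to 80 (cap) — 10 left.
Only 10 left; Route 6 takes them to reach 10.
Total = 2×10 + 21×90 + 15×190 + 19×200 + 9×80 = 9280.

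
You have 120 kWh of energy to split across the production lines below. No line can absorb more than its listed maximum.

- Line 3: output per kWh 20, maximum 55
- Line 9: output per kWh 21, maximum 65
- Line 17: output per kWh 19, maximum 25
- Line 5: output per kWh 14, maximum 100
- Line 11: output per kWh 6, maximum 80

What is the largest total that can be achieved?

Rank by output per kWh: Line 9 21 > Line 3 20 > Line 17 19 > Line 5 14 > Line 11 6.
Line 9 takes 65 to reach its cap of 65 ; 55 left.
Give Line 3 55 to hit its cap of 55 ; 0 left.
Total = 20×55 + 21×65 = 2465.

2465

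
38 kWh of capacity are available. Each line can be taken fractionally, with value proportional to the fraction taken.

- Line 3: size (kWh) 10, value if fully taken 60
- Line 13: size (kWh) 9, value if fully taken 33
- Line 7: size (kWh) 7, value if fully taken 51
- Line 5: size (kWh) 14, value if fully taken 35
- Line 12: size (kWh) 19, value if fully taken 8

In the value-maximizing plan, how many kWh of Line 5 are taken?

12

Rank by value-to-size ratio: Line 7 51/7≈7.29, Line 3 60/10≈6, Line 13 33/9≈3.67, Line 5 35/14≈2.5, Line 12 8/19≈0.421.
All 7 kWh of Line 7 fit (value 51) → 31 remain.
Line 3: take in full, 10 kWh for value 60 → 21 left.
Take all of Line 13 (9 kWh, value 33) → 12 kWh left.
12 kWh left: a 12/14 share of Line 5 gives 35×12/14 = 30.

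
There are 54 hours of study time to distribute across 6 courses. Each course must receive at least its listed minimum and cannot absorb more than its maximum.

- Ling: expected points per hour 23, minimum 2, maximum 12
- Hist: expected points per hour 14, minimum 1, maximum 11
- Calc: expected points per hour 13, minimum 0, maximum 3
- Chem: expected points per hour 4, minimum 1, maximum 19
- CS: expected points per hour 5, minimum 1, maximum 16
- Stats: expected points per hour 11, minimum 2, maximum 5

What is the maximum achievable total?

632

Meeting every minimum uses 2+1+0+1+1+2 = 7 hours, leaving 47.
Rank by expected points per hour: Ling 23 > Hist 14 > Calc 13 > Stats 11 > CS 5 > Chem 4.
Ling takes 10 more to reach its cap of 12 — 37 left.
Hist: +10 to 11 (cap) — 27 left.
Give Calc 3 more to hit its cap of 3 — 24 left.
Stats takes 3 more to reach its cap of 5 — 21 left.
Give CS 15 more to hit its cap of 16 — 6 left.
Chem: +6 (room for 18) → 7. Pool exhausted.
Total = 23×12 + 14×11 + 13×3 + 4×7 + 5×16 + 11×5 = 632.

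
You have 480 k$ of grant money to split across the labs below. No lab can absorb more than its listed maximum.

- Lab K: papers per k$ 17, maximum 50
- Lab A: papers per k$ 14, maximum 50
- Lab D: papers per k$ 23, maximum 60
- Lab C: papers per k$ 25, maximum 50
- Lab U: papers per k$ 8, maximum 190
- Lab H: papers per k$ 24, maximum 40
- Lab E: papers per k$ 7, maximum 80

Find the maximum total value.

Rank by papers per k$: Lab C 25 > Lab H 24 > Lab D 23 > Lab K 17 > Lab A 14 > Lab U 8 > Lab E 7.
Give Lab C 50 to hit its cap of 50 ; 430 left.
Lab H: +40 to 40 (cap) ; 390 left.
Lab D: +60 to 60 (cap) ; 330 left.
Give Lab K 50 to hit its cap of 50 ; 280 left.
Lab A takes 50 to reach its cap of 50 ; 230 left.
Give Lab U 190 to hit its cap of 190 ; 40 left.
Lab E has room for 80 but only 40 remain, so it gets 40.
Total = 17×50 + 14×50 + 23×60 + 25×50 + 8×190 + 24×40 + 7×40 = 6940.

6940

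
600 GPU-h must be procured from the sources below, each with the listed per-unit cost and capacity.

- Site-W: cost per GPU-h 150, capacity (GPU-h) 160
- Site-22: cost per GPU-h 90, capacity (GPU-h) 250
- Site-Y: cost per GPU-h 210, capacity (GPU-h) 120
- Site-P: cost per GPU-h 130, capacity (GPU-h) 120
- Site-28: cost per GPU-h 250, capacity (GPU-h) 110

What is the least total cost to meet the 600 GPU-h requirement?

76800

Fill from the cheapest source first.
Site-22 at 90: take all 250 GPU-h ; 350 still needed.
Site-P (130): use full 120 ; 230 GPU-h to go.
Take 160 from Site-W at 150 ; need 70 more.
Site-Y at 210: take 70 of its 120 ; requirement met.
Site-28: unused.
Cost = 250×90 + 120×130 + 160×150 + 70×210 = 76800.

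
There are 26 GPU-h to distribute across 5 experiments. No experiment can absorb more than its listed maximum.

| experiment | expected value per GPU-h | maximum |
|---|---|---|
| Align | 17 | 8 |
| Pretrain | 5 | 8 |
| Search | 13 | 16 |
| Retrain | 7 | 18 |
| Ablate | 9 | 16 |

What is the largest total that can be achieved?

362

Highest expected value per GPU-h first: Align 17 > Search 13 > Ablate 9 > Retrain 7 > Pretrain 5.
Align takes 8 to reach its cap of 8 — 18 left.
Search: +16 to 16 (cap) — 2 left.
Only 2 left; Ablate takes them to reach 2.
Total = 17×8 + 13×16 + 9×2 = 362.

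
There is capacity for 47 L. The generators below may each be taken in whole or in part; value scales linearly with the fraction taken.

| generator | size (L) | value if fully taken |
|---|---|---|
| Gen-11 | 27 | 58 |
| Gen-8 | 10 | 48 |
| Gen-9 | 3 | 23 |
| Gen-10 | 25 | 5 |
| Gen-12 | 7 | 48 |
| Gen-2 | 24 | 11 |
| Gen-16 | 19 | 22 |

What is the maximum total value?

177

Sort by value density: Gen-9 23/3≈7.67, Gen-12 48/7≈6.86, Gen-8 48/10≈4.8, Gen-11 58/27≈2.15, Gen-16 22/19≈1.16, Gen-2 11/24≈0.458, Gen-10 5/25≈0.2.
All 3 L of Gen-9 fit (value 23) ; 44 remain.
All 7 L of Gen-12 fit (value 48) ; 37 remain.
Take all of Gen-8 (10 L, value 48) ; 27 L left.
All 27 L of Gen-11 fit (value 58) ; 0 remain.
Total value = 177.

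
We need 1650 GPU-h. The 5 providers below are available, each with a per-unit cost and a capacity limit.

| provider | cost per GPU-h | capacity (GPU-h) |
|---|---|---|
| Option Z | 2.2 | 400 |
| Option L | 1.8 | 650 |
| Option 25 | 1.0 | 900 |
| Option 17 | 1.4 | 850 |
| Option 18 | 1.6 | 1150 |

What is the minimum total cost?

1950

Fill from the cheapest provider first.
Option 25 (1.0): use full 900 ; 750 GPU-h to go.
Option 17 (1.4): take the remaining 750 ; done.
Option 18, Option L, Option Z: unused.
Cost = 900×1.0 + 750×1.4 = 1950.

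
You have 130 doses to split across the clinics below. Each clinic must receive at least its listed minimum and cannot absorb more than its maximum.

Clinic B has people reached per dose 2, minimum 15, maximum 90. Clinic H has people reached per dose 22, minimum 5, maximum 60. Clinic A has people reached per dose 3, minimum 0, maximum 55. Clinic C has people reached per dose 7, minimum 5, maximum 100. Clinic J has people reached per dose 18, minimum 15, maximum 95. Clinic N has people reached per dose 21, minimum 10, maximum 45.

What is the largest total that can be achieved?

2390

Meeting every minimum uses 15+5+0+5+15+10 = 50 doses, leaving 80.
Order the clinics by people reached per dose: Clinic H 22 > Clinic N 21 > Clinic J 18 > Clinic C 7 > Clinic A 3 > Clinic B 2.
Clinic H: +55 to 60 (cap) — 25 left.
Clinic N has room for 35 more but only 25 remain, so it gets 35.
Total = 2×15 + 22×60 + 7×5 + 18×15 + 21×35 = 2390.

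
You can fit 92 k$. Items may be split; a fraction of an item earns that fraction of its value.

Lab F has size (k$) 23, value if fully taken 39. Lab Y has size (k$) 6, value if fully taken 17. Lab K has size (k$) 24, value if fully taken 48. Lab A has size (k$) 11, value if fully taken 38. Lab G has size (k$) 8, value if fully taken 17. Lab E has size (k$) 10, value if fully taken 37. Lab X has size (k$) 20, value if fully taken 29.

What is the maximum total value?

210.5

Rank by value-to-size ratio: Lab E 37/10≈3.7, Lab A 38/11≈3.45, Lab Y 17/6≈2.83, Lab G 17/8≈2.12, Lab K 48/24≈2, Lab F 39/23≈1.7, Lab X 29/20≈1.45.
Lab E: take in full, 10 k$ for value 37 — 82 left.
Lab A: take in full, 11 k$ for value 38 — 71 left.
Take all of Lab Y (6 k$, value 17) — 65 k$ left.
Take all of Lab G (8 k$, value 17) — 57 k$ left.
All 24 k$ of Lab K fit (value 48) — 33 remain.
All 23 k$ of Lab F fit (value 39) — 10 remain.
Only 10 k$ remain; take 10/20 of Lab X for value 29×10/20 = 14.5.
Total value = 210.5.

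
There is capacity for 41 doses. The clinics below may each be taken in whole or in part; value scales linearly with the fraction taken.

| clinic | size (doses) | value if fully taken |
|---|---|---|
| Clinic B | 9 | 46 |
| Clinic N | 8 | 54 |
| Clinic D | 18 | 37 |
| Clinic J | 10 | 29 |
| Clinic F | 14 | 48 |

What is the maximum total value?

177

Sort by value density: Clinic N 54/8≈6.75, Clinic B 46/9≈5.11, Clinic F 48/14≈3.43, Clinic J 29/10≈2.9, Clinic D 37/18≈2.06.
Take all of Clinic N (8 doses, value 54) ; 33 doses left.
Clinic B: take in full, 9 doses for value 46 ; 24 left.
All 14 doses of Clinic F fit (value 48) ; 10 remain.
All 10 doses of Clinic J fit (value 29) ; 0 remain.
Total value = 177.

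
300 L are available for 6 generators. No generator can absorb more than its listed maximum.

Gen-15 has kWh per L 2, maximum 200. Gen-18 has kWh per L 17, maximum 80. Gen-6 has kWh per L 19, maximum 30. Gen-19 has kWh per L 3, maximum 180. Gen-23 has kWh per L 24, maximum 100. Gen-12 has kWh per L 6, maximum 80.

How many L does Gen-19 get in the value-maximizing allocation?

Order the generators by kWh per L: Gen-23 24 > Gen-6 19 > Gen-18 17 > Gen-12 6 > Gen-19 3 > Gen-15 2.
Gen-23 takes 100 to reach its cap of 100 ; 200 left.
Gen-6 takes 30 to reach its cap of 30 ; 170 left.
Give Gen-18 80 to hit its cap of 80 ; 90 left.
Give Gen-12 80 to hit its cap of 80 ; 10 left.
Only 10 left; Gen-19 takes them to reach 10.

10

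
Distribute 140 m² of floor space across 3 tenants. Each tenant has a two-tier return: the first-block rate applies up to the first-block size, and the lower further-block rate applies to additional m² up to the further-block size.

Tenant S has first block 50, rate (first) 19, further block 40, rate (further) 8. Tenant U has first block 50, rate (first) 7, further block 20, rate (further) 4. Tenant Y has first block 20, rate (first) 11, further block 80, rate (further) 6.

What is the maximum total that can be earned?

Order all 6 blocks by rate: Tenant S/T1 19 > Tenant Y/T1 11 > Tenant S/T2 8 > Tenant U/T1 7 > Tenant Y/T2 6 > Tenant U/T2 4.
Tenant S/T1 (19): +50 → 90 left.
Fill Tenant Y T1 block (20 at 11) → 70 left.
Tenant S/T2 (8): +40 → 30 left.
Tenant U T1 at 7: only 30 left, fill 30.
Total = 19×50 + 11×20 + 8×40 + 7×30 = 1700.

1700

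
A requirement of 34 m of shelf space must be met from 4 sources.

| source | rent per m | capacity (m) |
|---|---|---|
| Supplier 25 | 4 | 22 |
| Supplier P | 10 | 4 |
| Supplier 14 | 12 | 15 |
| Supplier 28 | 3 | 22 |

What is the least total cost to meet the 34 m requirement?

Use sources in increasing cost order.
Take 22 from Supplier 28 at 3 — need 12 more.
Supplier 25 at 4: take 12 of its 22 — requirement met.
Supplier P, Supplier 14: unused.
Cost = 22×3 + 12×4 = 114.

114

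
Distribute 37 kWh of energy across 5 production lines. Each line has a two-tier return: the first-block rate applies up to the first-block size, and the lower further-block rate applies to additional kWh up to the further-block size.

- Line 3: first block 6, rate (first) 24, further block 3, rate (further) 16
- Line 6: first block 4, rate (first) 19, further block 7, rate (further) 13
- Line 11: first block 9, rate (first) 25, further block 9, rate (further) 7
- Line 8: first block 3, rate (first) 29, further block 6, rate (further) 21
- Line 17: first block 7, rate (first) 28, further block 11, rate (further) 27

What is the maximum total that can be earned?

970

Treat each block as its own option and order by rate: Line 8/first 29 > Line 17/first 28 > Line 17/second 27 > Line 11/first 25 > Line 3/first 24 > Line 8/second 21 > Line 6/first 19 > Line 3/second 16 > Line 6/second 13 > Line 11/second 7.
Line 8/first (29): +3 → 34 left.
Fill Line 17 first block (7 at 28) → 27 left.
Line 17 second at 27: fill all 11 → 16 left.
Fill Line 11 first block (9 at 25) → 7 left.
Line 3/first (24): +6 → 1 left.
1 remain; put them into Line 8 second at 21.
Total = 29×3 + 28×7 + 27×11 + 25×9 + 24×6 + 21×1 = 970.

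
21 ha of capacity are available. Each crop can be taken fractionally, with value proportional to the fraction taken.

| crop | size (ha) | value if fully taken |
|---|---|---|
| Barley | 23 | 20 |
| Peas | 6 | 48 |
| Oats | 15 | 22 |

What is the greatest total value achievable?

70

Sort by value density: Peas 48/6≈8, Oats 22/15≈1.47, Barley 20/23≈0.87.
Peas: take in full, 6 ha for value 48 — 15 left.
Oats: take in full, 15 ha for value 22 — 0 left.
Total value = 70.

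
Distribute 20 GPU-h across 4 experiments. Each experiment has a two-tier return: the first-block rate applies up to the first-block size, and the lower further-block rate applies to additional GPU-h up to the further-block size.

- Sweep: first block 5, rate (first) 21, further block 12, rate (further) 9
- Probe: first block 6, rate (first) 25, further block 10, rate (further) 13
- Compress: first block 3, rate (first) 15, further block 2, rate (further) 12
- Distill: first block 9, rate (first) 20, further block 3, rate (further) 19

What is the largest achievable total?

435

Order all 8 blocks by rate: Probe/T1 25 > Sweep/T1 21 > Distill/T1 20 > Distill/T2 19 > Compress/T1 15 > Probe/T2 13 > Compress/T2 12 > Sweep/T2 9.
Probe T1 at 25: fill all 6 → 14 left.
Sweep T1 at 21: fill all 5 → 9 left.
Distill/T1 (20): +9 → 0 left.
Total = 25×6 + 21×5 + 20×9 = 435.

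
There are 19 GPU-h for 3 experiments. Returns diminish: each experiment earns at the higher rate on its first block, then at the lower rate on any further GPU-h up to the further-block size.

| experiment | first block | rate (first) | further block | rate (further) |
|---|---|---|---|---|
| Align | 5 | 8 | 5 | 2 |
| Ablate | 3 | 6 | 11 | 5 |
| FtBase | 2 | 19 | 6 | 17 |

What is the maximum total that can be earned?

213

Order all 6 blocks by rate: FtBase/first 19 > FtBase/second 17 > Align/first 8 > Ablate/first 6 > Ablate/second 5 > Align/second 2.
FtBase first at 19: fill all 2 ; 17 left.
FtBase/second (17): +6 ; 11 left.
Align/first (8): +5 ; 6 left.
Ablate first at 6: fill all 3 ; 3 left.
Ablate second at 5: only 3 left, fill 3.
Total = 19×2 + 17×6 + 8×5 + 6×3 + 5×3 = 213.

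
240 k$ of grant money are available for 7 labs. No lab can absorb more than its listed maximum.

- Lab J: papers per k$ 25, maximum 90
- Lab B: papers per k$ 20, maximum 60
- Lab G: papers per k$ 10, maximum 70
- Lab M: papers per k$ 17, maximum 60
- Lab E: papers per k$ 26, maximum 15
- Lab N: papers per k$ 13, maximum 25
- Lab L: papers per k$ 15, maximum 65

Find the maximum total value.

5085

Rank by papers per k$: Lab E 26 > Lab J 25 > Lab B 20 > Lab M 17 > Lab L 15 > Lab N 13 > Lab G 10.
Lab E takes 15 to reach its cap of 15 → 225 left.
Lab J takes 90 to reach its cap of 90 → 135 left.
Lab B takes 60 to reach its cap of 60 → 75 left.
Give Lab M 60 to hit its cap of 60 → 15 left.
Only 15 left; Lab L takes them to reach 15.
Total = 25×90 + 20×60 + 17×60 + 26×15 + 15×15 = 5085.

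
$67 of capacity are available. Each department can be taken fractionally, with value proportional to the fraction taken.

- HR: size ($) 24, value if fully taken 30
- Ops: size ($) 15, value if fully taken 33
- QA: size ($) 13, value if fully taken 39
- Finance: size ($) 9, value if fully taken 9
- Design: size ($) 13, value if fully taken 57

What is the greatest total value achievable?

161

Best value per unit of size first: Design 57/13≈4.38, QA 39/13≈3, Ops 33/15≈2.2, HR 30/24≈1.25, Finance 9/9≈1.
All 13 $ of Design fit (value 57) → 54 remain.
QA: take in full, 13 $ for value 39 → 41 left.
Ops: take in full, 15 $ for value 33 → 26 left.
All 24 $ of HR fit (value 30) → 2 remain.
2 $ left: a 2/9 share of Finance gives 9×2/9 = 2.
Total value = 161.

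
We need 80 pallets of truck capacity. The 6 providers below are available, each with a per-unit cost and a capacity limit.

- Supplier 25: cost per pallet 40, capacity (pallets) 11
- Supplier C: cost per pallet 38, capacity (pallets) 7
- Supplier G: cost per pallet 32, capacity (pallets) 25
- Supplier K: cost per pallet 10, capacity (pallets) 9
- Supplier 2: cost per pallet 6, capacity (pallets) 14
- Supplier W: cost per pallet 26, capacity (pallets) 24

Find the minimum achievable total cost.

Use providers in increasing cost order.
Supplier 2 at 6: take all 14 pallets — 66 still needed.
Supplier K (10): use full 9 — 57 pallets to go.
Take 24 from Supplier W at 26 — need 33 more.
Supplier G at 32: take all 25 pallets — 8 still needed.
Supplier C at 38: take all 7 pallets — 1 still needed.
Take 1 from Supplier 25 at 40 to finish.
Cost = 14×6 + 9×10 + 24×26 + 25×32 + 7×38 + 1×40 = 1904.

1904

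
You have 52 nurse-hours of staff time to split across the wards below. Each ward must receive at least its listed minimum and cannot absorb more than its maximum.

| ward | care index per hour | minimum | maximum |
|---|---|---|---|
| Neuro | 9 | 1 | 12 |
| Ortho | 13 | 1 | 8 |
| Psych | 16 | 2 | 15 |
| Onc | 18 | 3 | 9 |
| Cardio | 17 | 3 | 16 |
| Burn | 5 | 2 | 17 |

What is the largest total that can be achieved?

Meeting every minimum uses 1+1+2+3+3+2 = 12 nurse-hours, leaving 40.
Rank by care index per hour: Onc 18 > Cardio 17 > Psych 16 > Ortho 13 > Neuro 9 > Burn 5.
Onc: +6 to 9 (cap) ; 34 left.
Cardio takes 13 more to reach its cap of 16 ; 21 left.
Psych takes 13 more to reach its cap of 15 ; 8 left.
Give Ortho 7 more to hit its cap of 8 ; 1 left.
Only 1 left; Neuro takes them to reach 2.
Total = 9×2 + 13×8 + 16×15 + 18×9 + 17×16 + 5×2 = 806.

806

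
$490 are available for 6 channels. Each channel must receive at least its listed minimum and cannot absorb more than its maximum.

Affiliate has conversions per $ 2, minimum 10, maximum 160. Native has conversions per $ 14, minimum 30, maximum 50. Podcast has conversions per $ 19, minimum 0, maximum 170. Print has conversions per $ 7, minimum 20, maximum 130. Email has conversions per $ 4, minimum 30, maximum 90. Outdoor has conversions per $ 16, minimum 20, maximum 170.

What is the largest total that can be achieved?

Meeting every minimum uses 10+30+0+20+30+20 = 110 $, leaving 380.
Highest conversions per $ first: Podcast 19 > Outdoor 16 > Native 14 > Print 7 > Email 4 > Affiliate 2.
Give Podcast 170 more to hit its cap of 170 → 210 left.
Outdoor: +150 to 170 (cap) → 60 left.
Give Native 20 more to hit its cap of 50 → 40 left.
Print has room for 110 more but only 40 remain, so it gets 60.
Total = 2×10 + 14×50 + 19×170 + 7×60 + 4×30 + 16×170 = 7210.

7210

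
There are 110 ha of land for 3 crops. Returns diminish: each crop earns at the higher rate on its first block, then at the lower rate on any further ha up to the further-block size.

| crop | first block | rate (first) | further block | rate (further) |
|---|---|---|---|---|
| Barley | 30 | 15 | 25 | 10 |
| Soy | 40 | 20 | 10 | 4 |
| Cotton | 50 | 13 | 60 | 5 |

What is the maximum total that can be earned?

1770

Treat each block as its own option and order by rate: Soy/T1 20 > Barley/T1 15 > Cotton/T1 13 > Barley/T2 10 > Cotton/T2 5 > Soy/T2 4.
Soy T1 at 20: fill all 40 → 70 left.
Barley T1 at 15: fill all 30 → 40 left.
Cotton/T1: +40 of 50 at 13; pool empty.
Total = 20×40 + 15×30 + 13×40 = 1770.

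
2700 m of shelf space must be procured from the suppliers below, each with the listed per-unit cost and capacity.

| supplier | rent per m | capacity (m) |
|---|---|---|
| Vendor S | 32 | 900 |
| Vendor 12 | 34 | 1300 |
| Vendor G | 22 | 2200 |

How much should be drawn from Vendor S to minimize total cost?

500

Fill from the cheapest supplier first.
Vendor G (22): use full 2200 ; 500 m to go.
Vendor S at 32: take 500 of its 900 ; requirement met.
Vendor 12: unused.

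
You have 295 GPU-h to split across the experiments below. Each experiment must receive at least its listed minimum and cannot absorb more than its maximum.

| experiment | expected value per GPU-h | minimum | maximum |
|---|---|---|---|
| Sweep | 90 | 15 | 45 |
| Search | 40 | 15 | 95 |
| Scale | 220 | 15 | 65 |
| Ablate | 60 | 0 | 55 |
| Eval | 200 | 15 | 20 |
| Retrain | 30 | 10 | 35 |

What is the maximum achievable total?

Meeting every minimum uses 15+15+15+0+15+10 = 70 GPU-h, leaving 225.
Highest expected value per GPU-h first: Scale 220 > Eval 200 > Sweep 90 > Ablate 60 > Search 40 > Retrain 30.
Scale: +50 to 65 (cap) → 175 left.
Eval: +5 to 20 (cap) → 170 left.
Sweep takes 30 more to reach its cap of 45 → 140 left.
Ablate takes 55 more to reach its cap of 55 → 85 left.
Search takes 80 more to reach its cap of 95 → 5 left.
Retrain: +5 (room for 25) → 15. Pool exhausted.
Total = 90×45 + 40×95 + 220×65 + 60×55 + 200×20 + 30×15 = 29900.

29900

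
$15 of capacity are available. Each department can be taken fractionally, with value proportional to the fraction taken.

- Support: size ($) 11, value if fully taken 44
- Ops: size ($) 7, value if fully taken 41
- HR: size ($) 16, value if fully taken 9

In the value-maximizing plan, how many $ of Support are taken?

8

Best value per unit of size first: Ops 41/7≈5.86, Support 44/11≈4, HR 9/16≈0.562.
Ops: take in full, 7 $ for value 41 — 8 left.
Only 8 $ remain; take 8/11 of Support for value 44×8/11 = 32.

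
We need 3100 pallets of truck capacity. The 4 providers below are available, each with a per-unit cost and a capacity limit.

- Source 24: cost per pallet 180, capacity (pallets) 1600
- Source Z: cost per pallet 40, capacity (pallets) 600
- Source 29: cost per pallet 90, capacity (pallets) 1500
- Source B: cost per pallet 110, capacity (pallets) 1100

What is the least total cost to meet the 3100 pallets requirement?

Cheapest first:
Take 600 from Source Z at 40 ; need 2500 more.
Take 1500 from Source 29 at 90 ; need 1000 more.
Source B at 110: take 1000 of its 1100 ; requirement met.
Source 24: unused.
Cost = 600×40 + 1500×90 + 1000×110 = 269000.

269000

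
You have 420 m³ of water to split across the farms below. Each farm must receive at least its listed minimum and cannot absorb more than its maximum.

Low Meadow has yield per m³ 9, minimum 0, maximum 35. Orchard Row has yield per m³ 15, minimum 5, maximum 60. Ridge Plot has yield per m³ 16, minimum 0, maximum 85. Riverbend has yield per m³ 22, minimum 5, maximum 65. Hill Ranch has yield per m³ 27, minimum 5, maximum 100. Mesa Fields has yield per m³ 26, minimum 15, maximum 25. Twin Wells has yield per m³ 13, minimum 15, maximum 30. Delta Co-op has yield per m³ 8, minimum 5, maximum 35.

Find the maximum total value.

7905

Meeting every minimum uses 0+5+0+5+5+15+15+5 = 50 m³, leaving 370.
Rank by yield per m³: Hill Ranch 27 > Mesa Fields 26 > Riverbend 22 > Ridge Plot 16 > Orchard Row 15 > Twin Wells 13 > Low Meadow 9 > Delta Co-op 8.
Hill Ranch: +95 to 100 (cap) ; 275 left.
Mesa Fields takes 10 more to reach its cap of 25 ; 265 left.
Give Riverbend 60 more to hit its cap of 65 ; 205 left.
Ridge Plot takes 85 more to reach its cap of 85 ; 120 left.
Orchard Row: +55 to 60 (cap) ; 65 left.
Twin Wells takes 15 more to reach its cap of 30 ; 50 left.
Low Meadow takes 35 more to reach its cap of 35 ; 15 left.
Only 15 left; Delta Co-op takes them to reach 20.
Total = 9×35 + 15×60 + 16×85 + 22×65 + 27×100 + 26×25 + 13×30 + 8×20 = 7905.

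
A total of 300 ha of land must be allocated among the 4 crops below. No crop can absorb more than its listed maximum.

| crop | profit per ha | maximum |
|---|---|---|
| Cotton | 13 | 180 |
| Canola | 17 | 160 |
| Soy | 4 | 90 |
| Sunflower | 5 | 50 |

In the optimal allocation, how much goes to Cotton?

Rank by profit per ha: Canola 17 > Cotton 13 > Sunflower 5 > Soy 4.
Give Canola 160 to hit its cap of 160 ; 140 left.
Only 140 left; Cotton takes them to reach 140.

140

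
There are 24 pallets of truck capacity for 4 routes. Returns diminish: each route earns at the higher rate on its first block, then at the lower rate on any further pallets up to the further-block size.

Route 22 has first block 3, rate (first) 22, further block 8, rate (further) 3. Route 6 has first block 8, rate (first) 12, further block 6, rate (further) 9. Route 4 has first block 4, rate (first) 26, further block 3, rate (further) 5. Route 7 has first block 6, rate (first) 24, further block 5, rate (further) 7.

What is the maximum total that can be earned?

437

Rank every tier by rate: Route 4/tier1 26 > Route 7/tier1 24 > Route 22/tier1 22 > Route 6/tier1 12 > Route 6/tier2 9 > Route 7/tier2 7 > Route 4/tier2 5 > Route 22/tier2 3.
Fill Route 4 tier1 block (4 at 26) → 20 left.
Route 7/tier1 (24): +6 → 14 left.
Route 22 tier1 at 22: fill all 3 → 11 left.
Fill Route 6 tier1 block (8 at 12) → 3 left.
Route 6/tier2: +3 of 6 at 9; pool empty.
Total = 26×4 + 24×6 + 22×3 + 12×8 + 9×3 = 437.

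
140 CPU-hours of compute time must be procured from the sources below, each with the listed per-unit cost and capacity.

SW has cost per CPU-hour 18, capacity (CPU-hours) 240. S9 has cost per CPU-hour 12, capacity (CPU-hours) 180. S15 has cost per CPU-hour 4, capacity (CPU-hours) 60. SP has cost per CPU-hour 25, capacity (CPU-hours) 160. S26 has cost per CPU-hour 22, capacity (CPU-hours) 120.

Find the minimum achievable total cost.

Cheapest first:
Take 60 from S15 at 4 → need 80 more.
S9 (12): take the remaining 80 → done.
SW, S26, SP: unused.
Cost = 60×4 + 80×12 = 1200.

1200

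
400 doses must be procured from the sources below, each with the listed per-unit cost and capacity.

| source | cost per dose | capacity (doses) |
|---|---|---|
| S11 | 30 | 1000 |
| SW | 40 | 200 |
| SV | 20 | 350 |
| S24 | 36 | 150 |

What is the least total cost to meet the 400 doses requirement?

8500

Use sources in increasing cost order.
SV at 20: take all 350 doses → 50 still needed.
S11 at 30: take 50 of its 1000 → requirement met.
S24, SW: unused.
Cost = 350×20 + 50×30 = 8500.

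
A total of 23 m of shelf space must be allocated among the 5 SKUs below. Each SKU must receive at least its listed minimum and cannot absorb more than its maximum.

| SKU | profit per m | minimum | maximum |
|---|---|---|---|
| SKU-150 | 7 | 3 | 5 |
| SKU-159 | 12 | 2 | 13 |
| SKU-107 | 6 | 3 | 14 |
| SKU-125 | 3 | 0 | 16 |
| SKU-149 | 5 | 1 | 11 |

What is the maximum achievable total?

Meeting every minimum uses 3+2+3+0+1 = 9 m, leaving 14.
Highest profit per m first: SKU-159 12 > SKU-150 7 > SKU-107 6 > SKU-149 5 > SKU-125 3.
Give SKU-159 11 more to hit its cap of 13 ; 3 left.
SKU-150 takes 2 more to reach its cap of 5 ; 1 left.
SKU-107: +1 (room for 11) → 4. Pool exhausted.
Total = 7×5 + 12×13 + 6×4 + 5×1 = 220.

220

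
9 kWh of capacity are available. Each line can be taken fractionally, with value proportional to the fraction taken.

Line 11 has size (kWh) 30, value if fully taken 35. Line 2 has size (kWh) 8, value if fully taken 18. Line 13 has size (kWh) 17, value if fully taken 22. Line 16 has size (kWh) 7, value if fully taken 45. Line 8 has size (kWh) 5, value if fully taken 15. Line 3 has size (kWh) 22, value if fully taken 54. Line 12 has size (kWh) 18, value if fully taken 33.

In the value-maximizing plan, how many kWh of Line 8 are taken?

2

Best value per unit of size first: Line 16 45/7≈6.43, Line 8 15/5≈3, Line 3 54/22≈2.45, Line 2 18/8≈2.25, Line 12 33/18≈1.83, Line 13 22/17≈1.29, Line 11 35/30≈1.17.
Line 16: take in full, 7 kWh for value 45 → 2 left.
2 kWh left: a 2/5 share of Line 8 gives 15×2/5 = 6.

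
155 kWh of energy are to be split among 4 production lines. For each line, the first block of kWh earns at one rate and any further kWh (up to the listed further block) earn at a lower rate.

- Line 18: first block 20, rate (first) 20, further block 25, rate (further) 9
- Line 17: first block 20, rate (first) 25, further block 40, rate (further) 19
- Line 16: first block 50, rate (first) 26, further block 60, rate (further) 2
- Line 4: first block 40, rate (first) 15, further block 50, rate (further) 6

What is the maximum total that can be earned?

3335

Rank every tier by rate: Line 16/first 26 > Line 17/first 25 > Line 18/first 20 > Line 17/second 19 > Line 4/first 15 > Line 18/second 9 > Line 4/second 6 > Line 16/second 2.
Line 16 first at 26: fill all 50 — 105 left.
Line 17 first at 25: fill all 20 — 85 left.
Line 18 first at 20: fill all 20 — 65 left.
Line 17/second (19): +40 — 25 left.
Line 4/first: +25 of 40 at 15; pool empty.
Total = 26×50 + 25×20 + 20×20 + 19×40 + 15×25 = 3335.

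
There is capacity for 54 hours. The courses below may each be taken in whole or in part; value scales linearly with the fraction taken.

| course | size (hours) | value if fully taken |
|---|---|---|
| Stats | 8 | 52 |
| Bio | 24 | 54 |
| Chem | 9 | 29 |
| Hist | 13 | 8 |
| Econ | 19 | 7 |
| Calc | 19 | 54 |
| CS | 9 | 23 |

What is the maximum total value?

Sort by value density: Stats 52/8≈6.5, Chem 29/9≈3.22, Calc 54/19≈2.84, CS 23/9≈2.56, Bio 54/24≈2.25, Hist 8/13≈0.615, Econ 7/19≈0.368.
All 8 hours of Stats fit (value 52) ; 46 remain.
All 9 hours of Chem fit (value 29) ; 37 remain.
Take all of Calc (19 hours, value 54) ; 18 hours left.
CS: take in full, 9 hours for value 23 ; 9 left.
Only 9 hours remain; take 9/24 of Bio for value 54×9/24 = 20.25.
Total value = 178.25.

178.25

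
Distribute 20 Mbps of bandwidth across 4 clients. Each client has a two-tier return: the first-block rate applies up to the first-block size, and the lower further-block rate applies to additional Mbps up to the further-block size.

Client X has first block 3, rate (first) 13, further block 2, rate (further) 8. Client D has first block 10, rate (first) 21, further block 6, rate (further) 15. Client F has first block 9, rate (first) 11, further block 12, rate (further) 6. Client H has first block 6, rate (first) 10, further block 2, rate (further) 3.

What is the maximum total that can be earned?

Treat each block as its own option and order by rate: Client D/tier1 21 > Client D/tier2 15 > Client X/tier1 13 > Client F/tier1 11 > Client H/tier1 10 > Client X/tier2 8 > Client F/tier2 6 > Client H/tier2 3.
Fill Client D tier1 block (10 at 21) → 10 left.
Client D tier2 at 15: fill all 6 → 4 left.
Client X/tier1 (13): +3 → 1 left.
Client F/tier1: +1 of 9 at 11; pool empty.
Total = 21×10 + 15×6 + 13×3 + 11×1 = 350.

350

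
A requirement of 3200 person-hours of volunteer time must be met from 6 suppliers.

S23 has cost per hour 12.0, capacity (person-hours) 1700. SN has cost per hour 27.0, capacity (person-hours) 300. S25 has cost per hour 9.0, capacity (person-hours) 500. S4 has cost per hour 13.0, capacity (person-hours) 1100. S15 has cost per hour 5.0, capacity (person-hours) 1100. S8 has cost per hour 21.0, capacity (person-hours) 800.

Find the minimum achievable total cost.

29200

Use suppliers in increasing cost order.
Take 1100 from S15 at 5.0 ; need 2100 more.
S25 at 9.0: take all 500 person-hours ; 1600 still needed.
Take 1600 from S23 at 12.0 to finish.
S4, S8, SN: unused.
Cost = 1100×5.0 + 500×9.0 + 1600×12.0 = 29200.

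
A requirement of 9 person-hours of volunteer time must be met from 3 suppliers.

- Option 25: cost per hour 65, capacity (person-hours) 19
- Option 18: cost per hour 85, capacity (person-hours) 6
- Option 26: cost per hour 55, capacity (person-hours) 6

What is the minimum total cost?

Cheapest first:
Option 26 (55): use full 6 → 3 person-hours to go.
Take 3 from Option 25 at 65 to finish.
Option 18: unused.
Cost = 6×55 + 3×65 = 525.

525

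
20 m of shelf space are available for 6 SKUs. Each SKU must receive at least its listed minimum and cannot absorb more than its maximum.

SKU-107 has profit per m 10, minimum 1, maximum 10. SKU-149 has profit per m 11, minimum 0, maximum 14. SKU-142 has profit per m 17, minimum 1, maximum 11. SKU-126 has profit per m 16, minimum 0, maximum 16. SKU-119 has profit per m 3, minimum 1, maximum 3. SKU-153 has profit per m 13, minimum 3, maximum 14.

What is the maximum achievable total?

303

Meeting every minimum uses 1+0+1+0+1+3 = 6 m, leaving 14.
Order the SKUs by profit per m: SKU-142 17 > SKU-126 16 > SKU-153 13 > SKU-149 11 > SKU-107 10 > SKU-119 3.
Give SKU-142 10 more to hit its cap of 11 → 4 left.
SKU-126: +4 (room for 16) → 4. Pool exhausted.
Total = 10×1 + 17×11 + 16×4 + 3×1 + 13×3 = 303.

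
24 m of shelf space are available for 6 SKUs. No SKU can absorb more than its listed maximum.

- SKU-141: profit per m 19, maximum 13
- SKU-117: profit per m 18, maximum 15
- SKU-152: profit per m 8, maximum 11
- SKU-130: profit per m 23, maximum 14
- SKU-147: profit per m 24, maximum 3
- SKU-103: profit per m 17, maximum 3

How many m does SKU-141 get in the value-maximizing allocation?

Order the SKUs by profit per m: SKU-147 24 > SKU-130 23 > SKU-141 19 > SKU-117 18 > SKU-103 17 > SKU-152 8.
SKU-147: +3 to 3 (cap) ; 21 left.
Give SKU-130 14 to hit its cap of 14 ; 7 left.
Only 7 left; SKU-141 takes them to reach 7.

7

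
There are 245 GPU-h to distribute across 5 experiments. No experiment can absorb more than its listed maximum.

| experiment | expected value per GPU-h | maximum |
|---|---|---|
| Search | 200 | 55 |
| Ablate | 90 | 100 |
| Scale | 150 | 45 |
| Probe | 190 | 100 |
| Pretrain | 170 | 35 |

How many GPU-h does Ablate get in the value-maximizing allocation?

10

Rank by expected value per GPU-h: Search 200 > Probe 190 > Pretrain 170 > Scale 150 > Ablate 90.
Give Search 55 to hit its cap of 55 → 190 left.
Probe: +100 to 100 (cap) → 90 left.
Give Pretrain 35 to hit its cap of 35 → 55 left.
Scale: +45 to 45 (cap) → 10 left.
Ablate has room for 100 but only 10 remain, so it gets 10.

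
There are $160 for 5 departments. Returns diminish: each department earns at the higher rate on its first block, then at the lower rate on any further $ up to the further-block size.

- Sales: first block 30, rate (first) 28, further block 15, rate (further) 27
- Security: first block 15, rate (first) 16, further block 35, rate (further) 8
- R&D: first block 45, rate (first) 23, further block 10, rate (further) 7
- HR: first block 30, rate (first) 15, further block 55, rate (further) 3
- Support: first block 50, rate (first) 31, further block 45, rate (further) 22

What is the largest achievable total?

Order all 10 blocks by rate: Support/T1 31 > Sales/T1 28 > Sales/T2 27 > R&D/T1 23 > Support/T2 22 > Security/T1 16 > HR/T1 15 > Security/T2 8 > R&D/T2 7 > HR/T2 3.
Support/T1 (31): +50 → 110 left.
Sales/T1 (28): +30 → 80 left.
Sales T2 at 27: fill all 15 → 65 left.
Fill R&D T1 block (45 at 23) → 20 left.
Support/T2: +20 of 45 at 22; pool empty.
Total = 31×50 + 28×30 + 27×15 + 23×45 + 22×20 = 4270.

4270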